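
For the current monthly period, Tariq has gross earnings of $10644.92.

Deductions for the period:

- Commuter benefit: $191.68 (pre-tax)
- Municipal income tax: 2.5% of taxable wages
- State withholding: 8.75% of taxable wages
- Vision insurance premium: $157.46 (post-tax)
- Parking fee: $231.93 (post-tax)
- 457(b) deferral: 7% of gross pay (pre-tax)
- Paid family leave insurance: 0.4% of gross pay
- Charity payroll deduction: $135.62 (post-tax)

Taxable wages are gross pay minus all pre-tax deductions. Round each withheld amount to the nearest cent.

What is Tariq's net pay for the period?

$8048.35

Commuter benefit: $191.68
457(b) deferral: $10644.92 × 0.07 = $745.14
Pre-tax total = $191.68 + $745.14 = $936.82
Taxable wages = $10644.92 − $936.82 = $9708.10
Municipal income tax: $9708.10 × 0.025 = $242.70
State withholding: $9708.10 × 0.0875 = $849.46
Paid family leave insurance: $10644.92 × 0.004 = $42.58
Charity payroll deduction: $135.62
Parking fee: $231.93
Vision insurance premium: $157.46
Total deductions = $191.68 + $745.14 + $242.70 + $849.46 + $42.58 + $135.62 + $231.93 + $157.46 = $2596.57
Net pay = $10644.92 − $2596.57 = $8048.35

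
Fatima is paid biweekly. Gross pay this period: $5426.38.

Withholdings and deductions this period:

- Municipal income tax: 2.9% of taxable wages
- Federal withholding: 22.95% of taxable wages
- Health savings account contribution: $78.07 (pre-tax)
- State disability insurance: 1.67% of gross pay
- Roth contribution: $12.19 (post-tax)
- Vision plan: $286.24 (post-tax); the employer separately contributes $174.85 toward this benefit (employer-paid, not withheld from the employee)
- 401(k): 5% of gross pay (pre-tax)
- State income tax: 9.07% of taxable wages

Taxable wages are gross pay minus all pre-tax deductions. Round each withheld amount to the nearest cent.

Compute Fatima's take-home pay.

$2915.06

401(k): $5426.38 × 0.05 = $271.32
Health savings account contribution: $78.07
Pre-tax total = $271.32 + $78.07 = $349.39
Taxable wages = $5426.38 − $349.39 = $5076.99
Federal withholding: $5076.99 × 0.2295 = $1165.17
State income tax: $5076.99 × 0.0907 = $460.48
Municipal income tax: $5076.99 × 0.029 = $147.23
State disability insurance: $5426.38 × 0.0167 = $90.62
Roth contribution: $12.19
Vision plan: $286.24
(Employer's $174.85 toward vision plan is not withheld from the employee.)
Total deductions = $271.32 + $78.07 + $1165.17 + $460.48 + $147.23 + $90.62 + $12.19 + $286.24 = $2511.32
Net pay = $5426.38 − $2511.32 = $2915.06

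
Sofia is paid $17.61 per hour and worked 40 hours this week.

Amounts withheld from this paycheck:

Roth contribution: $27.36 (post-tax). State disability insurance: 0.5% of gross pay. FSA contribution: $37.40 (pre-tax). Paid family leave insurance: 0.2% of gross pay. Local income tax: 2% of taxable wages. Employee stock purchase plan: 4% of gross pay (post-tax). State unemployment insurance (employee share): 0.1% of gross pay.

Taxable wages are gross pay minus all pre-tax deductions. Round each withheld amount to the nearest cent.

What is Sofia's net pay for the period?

Gross pay: 40 × $17.61 = $704.40
FSA contribution: $37.40
Taxable wages = $704.40 − $37.40 = $667.00
Local income tax: $667.00 × 0.02 = $13.34
State unemployment insurance (employee share): $704.40 × 0.001 = $0.70
State disability insurance: $704.40 × 0.005 = $3.52
Paid family leave insurance: $704.40 × 0.002 = $1.41
Roth contribution: $27.36
Employee stock purchase plan: $704.40 × 0.04 = $28.18
Total deductions = $37.40 + $13.34 + $0.70 + $3.52 + $1.41 + $27.36 + $28.18 = $111.91
Net pay = $704.40 − $111.91 = $592.49

$592.49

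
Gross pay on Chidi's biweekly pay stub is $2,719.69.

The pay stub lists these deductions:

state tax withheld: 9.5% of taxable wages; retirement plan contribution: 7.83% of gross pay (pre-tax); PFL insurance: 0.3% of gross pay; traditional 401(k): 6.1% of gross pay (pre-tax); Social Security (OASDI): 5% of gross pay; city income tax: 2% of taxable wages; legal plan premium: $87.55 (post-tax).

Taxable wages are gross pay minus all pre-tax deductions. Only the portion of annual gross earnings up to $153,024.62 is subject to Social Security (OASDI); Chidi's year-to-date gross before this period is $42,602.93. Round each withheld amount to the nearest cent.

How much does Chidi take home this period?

$1,839.95

Retirement plan contribution: $2,719.69 × 0.0783 = $212.95
Traditional 401(k): $2,719.69 × 0.061 = $165.90
Pre-tax total = $212.95 + $165.90 = $378.85
Taxable wages = $2,719.69 − $378.85 = $2,340.84
City income tax: $2,340.84 × 0.02 = $46.82
State tax withheld: $2,340.84 × 0.095 = $222.38
PFL insurance: $2,719.69 × 0.003 = $8.16
Social Security (OASDI): cap not yet reached, full $2,719.69 is subject → $2,719.69 × 0.05 = $135.98
Legal plan premium: $87.55
Total deductions = $212.95 + $165.90 + $46.82 + $222.38 + $8.16 + $135.98 + $87.55 = $879.74
Net pay = $2,719.69 − $879.74 = $1,839.95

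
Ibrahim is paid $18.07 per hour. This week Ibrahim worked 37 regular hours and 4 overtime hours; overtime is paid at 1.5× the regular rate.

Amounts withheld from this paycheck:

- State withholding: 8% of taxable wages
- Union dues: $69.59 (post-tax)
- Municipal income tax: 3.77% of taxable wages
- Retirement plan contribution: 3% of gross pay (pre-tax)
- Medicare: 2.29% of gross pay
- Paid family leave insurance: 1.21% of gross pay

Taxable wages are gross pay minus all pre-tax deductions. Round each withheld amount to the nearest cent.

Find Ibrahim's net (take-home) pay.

$568.21

Regular pay: 37 × $18.07 = $668.59
Overtime pay: 4 × $18.07 × 1.5 = $108.42
Gross pay = $668.59 + $108.42 = $777.01
Retirement plan contribution: $777.01 × 0.03 = $23.31
Taxable wages = $777.01 − $23.31 = $753.70
State withholding: $753.70 × 0.08 = $60.30
Municipal income tax: $753.70 × 0.0377 = $28.41
Medicare: $777.01 × 0.0229 = $17.79
Paid family leave insurance: $777.01 × 0.0121 = $9.40
Union dues: $69.59
Total deductions = $23.31 + $60.30 + $28.41 + $17.79 + $9.40 + $69.59 = $208.80
Net pay = $777.01 − $208.80 = $568.21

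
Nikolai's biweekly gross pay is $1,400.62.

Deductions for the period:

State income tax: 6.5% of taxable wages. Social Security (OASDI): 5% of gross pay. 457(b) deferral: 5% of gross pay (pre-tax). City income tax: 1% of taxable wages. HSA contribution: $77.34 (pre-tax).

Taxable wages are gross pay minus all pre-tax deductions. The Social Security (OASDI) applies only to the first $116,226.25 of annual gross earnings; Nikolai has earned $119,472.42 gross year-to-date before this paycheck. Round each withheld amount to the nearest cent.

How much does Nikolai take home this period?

HSA contribution: $77.34
457(b) deferral: $1,400.62 × 0.05 = $70.03
Pre-tax total = $77.34 + $70.03 = $147.37
Taxable wages = $1,400.62 − $147.37 = $1,253.25
State income tax: $1,253.25 × 0.065 = $81.46
City income tax: $1,253.25 × 0.01 = $12.53
Social Security (OASDI): annual cap $116,226.25 already reached (YTD $119,472.42), so $0.00
Total deductions = $77.34 + $70.03 + $81.46 + $12.53 + $0.00 = $241.36
Net pay = $1,400.62 − $241.36 = $1,159.26

$1,159.26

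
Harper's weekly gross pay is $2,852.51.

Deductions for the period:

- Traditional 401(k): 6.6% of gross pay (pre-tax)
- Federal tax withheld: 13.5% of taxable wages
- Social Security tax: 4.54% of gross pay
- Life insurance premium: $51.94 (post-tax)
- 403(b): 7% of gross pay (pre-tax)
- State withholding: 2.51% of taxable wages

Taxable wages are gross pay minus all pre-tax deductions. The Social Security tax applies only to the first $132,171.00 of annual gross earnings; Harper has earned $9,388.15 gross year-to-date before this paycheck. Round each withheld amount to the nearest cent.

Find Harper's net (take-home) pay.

$1,888.54

403(b): $2,852.51 × 0.07 = $199.68
Traditional 401(k): $2,852.51 × 0.066 = $188.27
Pre-tax total = $199.68 + $188.27 = $387.95
Taxable wages = $2,852.51 − $387.95 = $2,464.56
State withholding: $2,464.56 × 0.0251 = $61.86
Federal tax withheld: $2,464.56 × 0.135 = $332.72
Social Security tax: cap not yet reached, full $2,852.51 is subject → $2,852.51 × 0.0454 = $129.50
Life insurance premium: $51.94
Total deductions = $199.68 + $188.27 + $61.86 + $332.72 + $129.50 + $51.94 = $963.97
Net pay = $2,852.51 − $963.97 = $1,888.54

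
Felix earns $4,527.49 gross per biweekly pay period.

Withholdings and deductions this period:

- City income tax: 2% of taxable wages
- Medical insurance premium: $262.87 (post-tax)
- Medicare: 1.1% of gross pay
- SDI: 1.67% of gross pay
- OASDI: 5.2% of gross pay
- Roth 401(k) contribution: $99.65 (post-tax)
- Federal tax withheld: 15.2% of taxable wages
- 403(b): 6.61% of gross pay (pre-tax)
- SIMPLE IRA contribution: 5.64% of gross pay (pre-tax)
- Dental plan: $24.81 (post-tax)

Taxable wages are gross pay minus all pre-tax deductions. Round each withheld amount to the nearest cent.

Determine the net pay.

403(b): $4,527.49 × 0.0661 = $299.27
SIMPLE IRA contribution: $4,527.49 × 0.0564 = $255.35
Pre-tax total = $299.27 + $255.35 = $554.62
Taxable wages = $4,527.49 − $554.62 = $3,972.87
Federal tax withheld: $3,972.87 × 0.152 = $603.88
City income tax: $3,972.87 × 0.02 = $79.46
OASDI: $4,527.49 × 0.052 = $235.43
SDI: $4,527.49 × 0.0167 = $75.61
Medicare: $4,527.49 × 0.011 = $49.80
Dental plan: $24.81
Medical insurance premium: $262.87
Roth 401(k) contribution: $99.65
Total deductions = $299.27 + $255.35 + $603.88 + $79.46 + $235.43 + $75.61 + $49.80 + $24.81 + $262.87 + $99.65 = $1,986.13
Net pay = $4,527.49 − $1,986.13 = $2,541.36

$2,541.36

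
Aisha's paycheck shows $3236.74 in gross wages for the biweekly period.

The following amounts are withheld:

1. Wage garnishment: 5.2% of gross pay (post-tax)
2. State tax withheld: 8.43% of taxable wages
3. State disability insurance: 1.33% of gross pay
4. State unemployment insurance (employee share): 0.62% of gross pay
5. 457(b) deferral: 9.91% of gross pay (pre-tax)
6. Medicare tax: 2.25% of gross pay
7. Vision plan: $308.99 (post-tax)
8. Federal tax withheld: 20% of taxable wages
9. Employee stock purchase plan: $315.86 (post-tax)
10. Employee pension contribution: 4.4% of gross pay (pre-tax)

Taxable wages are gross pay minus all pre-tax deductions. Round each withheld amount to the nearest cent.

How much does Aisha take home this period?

$1055.93

457(b) deferral: $3236.74 × 0.0991 = $320.76
Employee pension contribution: $3236.74 × 0.044 = $142.42
Pre-tax total = $320.76 + $142.42 = $463.18
Taxable wages = $3236.74 − $463.18 = $2773.56
State tax withheld: $2773.56 × 0.0843 = $233.81
Federal tax withheld: $2773.56 × 0.2 = $554.71
State disability insurance: $3236.74 × 0.0133 = $43.05
State unemployment insurance (employee share): $3236.74 × 0.0062 = $20.07
Medicare tax: $3236.74 × 0.0225 = $72.83
Wage garnishment: $3236.74 × 0.052 = $168.31
Vision plan: $308.99
Employee stock purchase plan: $315.86
Total deductions = $320.76 + $142.42 + $233.81 + $554.71 + $43.05 + $20.07 + $72.83 + $168.31 + $308.99 + $315.86 = $2180.81
Net pay = $3236.74 − $2180.81 = $1055.93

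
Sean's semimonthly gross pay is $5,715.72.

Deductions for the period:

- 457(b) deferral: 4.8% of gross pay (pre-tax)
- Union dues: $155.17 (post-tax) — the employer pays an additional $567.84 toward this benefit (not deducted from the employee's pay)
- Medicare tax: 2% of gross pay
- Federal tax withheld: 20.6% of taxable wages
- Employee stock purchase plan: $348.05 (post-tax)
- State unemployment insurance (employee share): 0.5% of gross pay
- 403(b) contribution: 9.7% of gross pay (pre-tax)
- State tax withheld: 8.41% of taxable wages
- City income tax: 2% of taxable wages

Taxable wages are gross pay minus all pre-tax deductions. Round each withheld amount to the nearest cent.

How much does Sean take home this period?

403(b) contribution: $5,715.72 × 0.097 = $554.42
457(b) deferral: $5,715.72 × 0.048 = $274.35
Pre-tax total = $554.42 + $274.35 = $828.77
Taxable wages = $5,715.72 − $828.77 = $4,886.95
City income tax: $4,886.95 × 0.02 = $97.74
Federal tax withheld: $4,886.95 × 0.206 = $1,006.71
State tax withheld: $4,886.95 × 0.0841 = $410.99
State unemployment insurance (employee share): $5,715.72 × 0.005 = $28.58
Medicare tax: $5,715.72 × 0.02 = $114.31
Employee stock purchase plan: $348.05
Union dues: $155.17
(Employer's $567.84 toward union dues is not withheld from the employee.)
Total deductions = $554.42 + $274.35 + $97.74 + $1,006.71 + $410.99 + $28.58 + $114.31 + $348.05 + $155.17 = $2,990.32
Net pay = $5,715.72 − $2,990.32 = $2,725.40

$2,725.40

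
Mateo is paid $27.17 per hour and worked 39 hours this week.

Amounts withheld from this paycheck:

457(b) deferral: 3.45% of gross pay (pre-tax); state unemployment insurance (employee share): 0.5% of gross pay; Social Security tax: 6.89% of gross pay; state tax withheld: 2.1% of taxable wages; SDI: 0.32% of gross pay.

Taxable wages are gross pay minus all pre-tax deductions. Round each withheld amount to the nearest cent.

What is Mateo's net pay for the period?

$919.89

Gross pay: 39 × $27.17 = $1,059.63
457(b) deferral: $1,059.63 × 0.0345 = $36.56
Taxable wages = $1,059.63 − $36.56 = $1,023.07
State tax withheld: $1,023.07 × 0.021 = $21.48
SDI: $1,059.63 × 0.0032 = $3.39
State unemployment insurance (employee share): $1,059.63 × 0.005 = $5.30
Social Security tax: $1,059.63 × 0.0689 = $73.01
Total deductions = $36.56 + $21.48 + $3.39 + $5.30 + $73.01 = $139.74
Net pay = $1,059.63 − $139.74 = $919.89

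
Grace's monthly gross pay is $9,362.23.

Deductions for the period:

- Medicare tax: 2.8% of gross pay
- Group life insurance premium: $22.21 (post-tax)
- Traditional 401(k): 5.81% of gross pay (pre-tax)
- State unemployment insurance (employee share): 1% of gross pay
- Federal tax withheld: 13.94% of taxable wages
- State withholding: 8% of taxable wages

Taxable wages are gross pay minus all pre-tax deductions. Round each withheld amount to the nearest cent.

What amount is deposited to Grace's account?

$6,505.58

Traditional 401(k): $9,362.23 × 0.0581 = $543.95
Taxable wages = $9,362.23 − $543.95 = $8,818.28
State withholding: $8,818.28 × 0.08 = $705.46
Federal tax withheld: $8,818.28 × 0.1394 = $1,229.27
Medicare tax: $9,362.23 × 0.028 = $262.14
State unemployment insurance (employee share): $9,362.23 × 0.01 = $93.62
Group life insurance premium: $22.21
Total deductions = $543.95 + $705.46 + $1,229.27 + $262.14 + $93.62 + $22.21 = $2,856.65
Net pay = $9,362.23 − $2,856.65 = $6,505.58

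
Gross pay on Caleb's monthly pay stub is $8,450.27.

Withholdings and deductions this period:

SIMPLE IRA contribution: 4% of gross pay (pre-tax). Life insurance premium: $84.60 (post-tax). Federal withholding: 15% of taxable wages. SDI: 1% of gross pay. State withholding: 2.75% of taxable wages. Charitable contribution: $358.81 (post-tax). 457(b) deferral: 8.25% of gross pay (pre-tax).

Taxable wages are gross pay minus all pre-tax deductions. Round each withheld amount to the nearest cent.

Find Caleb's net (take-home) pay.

$5,571.01

SIMPLE IRA contribution: $8,450.27 × 0.04 = $338.01
457(b) deferral: $8,450.27 × 0.0825 = $697.15
Pre-tax total = $338.01 + $697.15 = $1,035.16
Taxable wages = $8,450.27 − $1,035.16 = $7,415.11
Federal withholding: $7,415.11 × 0.15 = $1,112.27
State withholding: $7,415.11 × 0.0275 = $203.92
SDI: $8,450.27 × 0.01 = $84.50
Charitable contribution: $358.81
Life insurance premium: $84.60
Total deductions = $338.01 + $697.15 + $1,112.27 + $203.92 + $84.50 + $358.81 + $84.60 = $2,879.26
Net pay = $8,450.27 − $2,879.26 = $5,571.01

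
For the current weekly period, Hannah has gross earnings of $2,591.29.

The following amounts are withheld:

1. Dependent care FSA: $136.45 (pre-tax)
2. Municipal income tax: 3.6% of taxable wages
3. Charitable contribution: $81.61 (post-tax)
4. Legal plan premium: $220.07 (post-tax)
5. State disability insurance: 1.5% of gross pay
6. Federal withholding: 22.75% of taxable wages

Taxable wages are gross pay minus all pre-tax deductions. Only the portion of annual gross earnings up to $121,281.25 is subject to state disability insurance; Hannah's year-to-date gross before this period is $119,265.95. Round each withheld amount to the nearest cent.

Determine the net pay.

Dependent care FSA: $136.45
Taxable wages = $2,591.29 − $136.45 = $2,454.84
Federal withholding: $2,454.84 × 0.2275 = $558.48
Municipal income tax: $2,454.84 × 0.036 = $88.37
State disability insurance: only $121,281.25 − $119,265.95 = $2,015.30 of this check is subject → $2,015.30 × 0.015 = $30.23
Charitable contribution: $81.61
Legal plan premium: $220.07
Total deductions = $136.45 + $558.48 + $88.37 + $30.23 + $81.61 + $220.07 = $1,115.21
Net pay = $2,591.29 − $1,115.21 = $1,476.08

$1,476.08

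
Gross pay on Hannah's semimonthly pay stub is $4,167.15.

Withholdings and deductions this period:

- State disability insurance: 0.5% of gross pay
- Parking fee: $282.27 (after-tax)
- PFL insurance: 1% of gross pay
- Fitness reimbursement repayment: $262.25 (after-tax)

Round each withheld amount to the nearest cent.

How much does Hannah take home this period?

PFL insurance: $4,167.15 × 0.01 = $41.67
State disability insurance: $4,167.15 × 0.005 = $20.84
Fitness reimbursement repayment: $262.25
Parking fee: $282.27
Total deductions = $41.67 + $20.84 + $262.25 + $282.27 = $607.03
Net pay = $4,167.15 − $607.03 = $3,560.12

$3,560.12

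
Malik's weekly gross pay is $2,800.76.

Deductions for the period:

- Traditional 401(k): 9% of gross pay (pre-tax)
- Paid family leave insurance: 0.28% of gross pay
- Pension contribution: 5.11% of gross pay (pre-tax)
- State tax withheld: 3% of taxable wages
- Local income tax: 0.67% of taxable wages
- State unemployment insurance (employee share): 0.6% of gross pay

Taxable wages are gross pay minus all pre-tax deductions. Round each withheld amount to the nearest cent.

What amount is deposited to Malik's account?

Traditional 401(k): $2,800.76 × 0.09 = $252.07
Pension contribution: $2,800.76 × 0.0511 = $143.12
Pre-tax total = $252.07 + $143.12 = $395.19
Taxable wages = $2,800.76 − $395.19 = $2,405.57
Local income tax: $2,405.57 × 0.0067 = $16.12
State tax withheld: $2,405.57 × 0.03 = $72.17
Paid family leave insurance: $2,800.76 × 0.0028 = $7.84
State unemployment insurance (employee share): $2,800.76 × 0.006 = $16.80
Total deductions = $252.07 + $143.12 + $16.12 + $72.17 + $7.84 + $16.80 = $508.12
Net pay = $2,800.76 − $508.12 = $2,292.64

$2,292.64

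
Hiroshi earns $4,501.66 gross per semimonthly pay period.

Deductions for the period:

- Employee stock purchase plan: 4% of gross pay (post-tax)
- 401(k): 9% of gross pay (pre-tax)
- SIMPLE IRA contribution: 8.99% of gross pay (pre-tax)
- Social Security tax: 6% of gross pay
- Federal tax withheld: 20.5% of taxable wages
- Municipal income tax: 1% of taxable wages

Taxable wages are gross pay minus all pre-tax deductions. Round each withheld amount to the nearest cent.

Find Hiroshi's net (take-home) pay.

SIMPLE IRA contribution: $4,501.66 × 0.0899 = $404.70
401(k): $4,501.66 × 0.09 = $405.15
Pre-tax total = $404.70 + $405.15 = $809.85
Taxable wages = $4,501.66 − $809.85 = $3,691.81
Federal tax withheld: $3,691.81 × 0.205 = $756.82
Municipal income tax: $3,691.81 × 0.01 = $36.92
Social Security tax: $4,501.66 × 0.06 = $270.10
Employee stock purchase plan: $4,501.66 × 0.04 = $180.07
Total deductions = $404.70 + $405.15 + $756.82 + $36.92 + $270.10 + $180.07 = $2,053.76
Net pay = $4,501.66 − $2,053.76 = $2,447.90

$2,447.90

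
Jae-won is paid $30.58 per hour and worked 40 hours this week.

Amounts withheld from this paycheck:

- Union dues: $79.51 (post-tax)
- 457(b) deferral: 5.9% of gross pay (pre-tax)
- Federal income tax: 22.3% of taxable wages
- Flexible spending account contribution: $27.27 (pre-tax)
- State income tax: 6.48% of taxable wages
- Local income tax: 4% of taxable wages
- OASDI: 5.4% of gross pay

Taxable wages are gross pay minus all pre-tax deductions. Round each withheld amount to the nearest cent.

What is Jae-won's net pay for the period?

Gross pay: 40 × $30.58 = $1,223.20
Flexible spending account contribution: $27.27
457(b) deferral: $1,223.20 × 0.059 = $72.17
Pre-tax total = $27.27 + $72.17 = $99.44
Taxable wages = $1,223.20 − $99.44 = $1,123.76
Local income tax: $1,123.76 × 0.04 = $44.95
Federal income tax: $1,123.76 × 0.223 = $250.60
State income tax: $1,123.76 × 0.0648 = $72.82
OASDI: $1,223.20 × 0.054 = $66.05
Union dues: $79.51
Total deductions = $27.27 + $72.17 + $44.95 + $250.60 + $72.82 + $66.05 + $79.51 = $613.37
Net pay = $1,223.20 − $613.37 = $609.83

$609.83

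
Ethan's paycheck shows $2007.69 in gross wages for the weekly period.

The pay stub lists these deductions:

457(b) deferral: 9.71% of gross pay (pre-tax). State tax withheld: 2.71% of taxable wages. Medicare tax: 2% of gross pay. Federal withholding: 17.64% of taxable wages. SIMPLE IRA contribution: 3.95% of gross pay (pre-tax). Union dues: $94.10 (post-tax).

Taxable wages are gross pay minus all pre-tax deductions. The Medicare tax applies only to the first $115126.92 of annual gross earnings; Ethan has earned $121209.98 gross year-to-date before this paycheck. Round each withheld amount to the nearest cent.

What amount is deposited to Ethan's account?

457(b) deferral: $2007.69 × 0.0971 = $194.95
SIMPLE IRA contribution: $2007.69 × 0.0395 = $79.30
Pre-tax total = $194.95 + $79.30 = $274.25
Taxable wages = $2007.69 − $274.25 = $1733.44
State tax withheld: $1733.44 × 0.0271 = $46.98
Federal withholding: $1733.44 × 0.1764 = $305.78
Medicare tax: annual cap $115126.92 already reached (YTD $121209.98), so $0.00
Union dues: $94.10
Total deductions = $194.95 + $79.30 + $46.98 + $305.78 + $0.00 + $94.10 = $721.11
Net pay = $2007.69 − $721.11 = $1286.58

$1286.58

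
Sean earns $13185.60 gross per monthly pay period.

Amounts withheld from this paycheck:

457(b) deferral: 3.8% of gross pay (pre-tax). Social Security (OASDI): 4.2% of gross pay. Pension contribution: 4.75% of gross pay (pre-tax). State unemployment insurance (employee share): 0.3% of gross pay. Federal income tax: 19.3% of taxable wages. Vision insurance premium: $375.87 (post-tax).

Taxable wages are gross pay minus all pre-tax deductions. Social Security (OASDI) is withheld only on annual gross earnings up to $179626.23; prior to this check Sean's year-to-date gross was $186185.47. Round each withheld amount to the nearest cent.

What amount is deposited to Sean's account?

$9315.56

Pension contribution: $13185.60 × 0.0475 = $626.32
457(b) deferral: $13185.60 × 0.038 = $501.05
Pre-tax total = $626.32 + $501.05 = $1127.37
Taxable wages = $13185.60 − $1127.37 = $12058.23
Federal income tax: $12058.23 × 0.193 = $2327.24
State unemployment insurance (employee share): $13185.60 × 0.003 = $39.56
Social Security (OASDI): annual cap $179626.23 already reached (YTD $186185.47), so $0.00
Vision insurance premium: $375.87
Total deductions = $626.32 + $501.05 + $2327.24 + $39.56 + $0.00 + $375.87 = $3870.04
Net pay = $13185.60 − $3870.04 = $9315.56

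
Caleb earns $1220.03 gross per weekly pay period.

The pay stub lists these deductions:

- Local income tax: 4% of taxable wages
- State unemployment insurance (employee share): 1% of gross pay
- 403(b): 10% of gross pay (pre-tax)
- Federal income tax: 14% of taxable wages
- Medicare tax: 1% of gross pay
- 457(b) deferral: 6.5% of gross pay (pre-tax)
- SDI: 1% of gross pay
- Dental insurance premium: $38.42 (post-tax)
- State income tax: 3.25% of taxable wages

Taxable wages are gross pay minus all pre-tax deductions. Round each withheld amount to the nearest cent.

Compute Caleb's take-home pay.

457(b) deferral: $1220.03 × 0.065 = $79.30
403(b): $1220.03 × 0.1 = $122.00
Pre-tax total = $79.30 + $122.00 = $201.30
Taxable wages = $1220.03 − $201.30 = $1018.73
State income tax: $1018.73 × 0.0325 = $33.11
Local income tax: $1018.73 × 0.04 = $40.75
Federal income tax: $1018.73 × 0.14 = $142.62
Medicare tax: $1220.03 × 0.01 = $12.20
SDI: $1220.03 × 0.01 = $12.20
State unemployment insurance (employee share): $1220.03 × 0.01 = $12.20
Dental insurance premium: $38.42
Total deductions = $79.30 + $122.00 + $33.11 + $40.75 + $142.62 + $12.20 + $12.20 + $12.20 + $38.42 = $492.80
Net pay = $1220.03 − $492.80 = $727.23

$727.23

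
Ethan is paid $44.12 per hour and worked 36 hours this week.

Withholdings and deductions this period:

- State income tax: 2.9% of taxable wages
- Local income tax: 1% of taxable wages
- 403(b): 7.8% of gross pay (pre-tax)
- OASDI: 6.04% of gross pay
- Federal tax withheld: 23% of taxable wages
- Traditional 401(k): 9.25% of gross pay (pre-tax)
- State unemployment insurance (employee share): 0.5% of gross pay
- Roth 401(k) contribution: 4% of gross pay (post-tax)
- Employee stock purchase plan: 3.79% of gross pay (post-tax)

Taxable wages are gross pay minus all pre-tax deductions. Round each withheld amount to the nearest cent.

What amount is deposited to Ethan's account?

Gross pay: 36 × $44.12 = $1,588.32
Traditional 401(k): $1,588.32 × 0.0925 = $146.92
403(b): $1,588.32 × 0.078 = $123.89
Pre-tax total = $146.92 + $123.89 = $270.81
Taxable wages = $1,588.32 − $270.81 = $1,317.51
State income tax: $1,317.51 × 0.029 = $38.21
Federal tax withheld: $1,317.51 × 0.23 = $303.03
Local income tax: $1,317.51 × 0.01 = $13.18
OASDI: $1,588.32 × 0.0604 = $95.93
State unemployment insurance (employee share): $1,588.32 × 0.005 = $7.94
Employee stock purchase plan: $1,588.32 × 0.0379 = $60.20
Roth 401(k) contribution: $1,588.32 × 0.04 = $63.53
Total deductions = $146.92 + $123.89 + $38.21 + $303.03 + $13.18 + $95.93 + $7.94 + $60.20 + $63.53 = $852.83
Net pay = $1,588.32 − $852.83 = $735.49

$735.49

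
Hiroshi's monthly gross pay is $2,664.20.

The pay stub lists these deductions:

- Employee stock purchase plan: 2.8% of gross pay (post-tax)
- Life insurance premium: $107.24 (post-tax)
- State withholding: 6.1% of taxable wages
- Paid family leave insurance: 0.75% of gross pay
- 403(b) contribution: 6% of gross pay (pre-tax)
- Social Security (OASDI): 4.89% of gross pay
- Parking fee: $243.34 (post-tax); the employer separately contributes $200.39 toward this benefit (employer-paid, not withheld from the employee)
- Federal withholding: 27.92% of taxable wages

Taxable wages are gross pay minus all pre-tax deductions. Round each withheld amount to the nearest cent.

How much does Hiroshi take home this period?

$1,076.93

403(b) contribution: $2,664.20 × 0.06 = $159.85
Taxable wages = $2,664.20 − $159.85 = $2,504.35
Federal withholding: $2,504.35 × 0.2792 = $699.21
State withholding: $2,504.35 × 0.061 = $152.77
Paid family leave insurance: $2,664.20 × 0.0075 = $19.98
Social Security (OASDI): $2,664.20 × 0.0489 = $130.28
Employee stock purchase plan: $2,664.20 × 0.028 = $74.60
Life insurance premium: $107.24
Parking fee: $243.34
(Employer's $200.39 toward parking fee is not withheld from the employee.)
Total deductions = $159.85 + $699.21 + $152.77 + $19.98 + $130.28 + $74.60 + $107.24 + $243.34 = $1,587.27
Net pay = $2,664.20 − $1,587.27 = $1,076.93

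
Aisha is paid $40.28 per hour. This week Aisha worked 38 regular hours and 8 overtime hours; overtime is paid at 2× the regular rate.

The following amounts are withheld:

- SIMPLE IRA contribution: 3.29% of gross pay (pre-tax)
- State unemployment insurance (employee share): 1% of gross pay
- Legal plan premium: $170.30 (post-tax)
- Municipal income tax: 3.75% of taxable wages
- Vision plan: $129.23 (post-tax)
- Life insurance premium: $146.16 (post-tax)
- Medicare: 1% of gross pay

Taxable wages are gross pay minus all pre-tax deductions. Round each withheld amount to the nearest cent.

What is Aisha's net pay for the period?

Regular pay: 38 × $40.28 = $1,530.64
Overtime pay: 8 × $40.28 × 2 = $644.48
Gross pay = $1,530.64 + $644.48 = $2,175.12
SIMPLE IRA contribution: $2,175.12 × 0.0329 = $71.56
Taxable wages = $2,175.12 − $71.56 = $2,103.56
Municipal income tax: $2,103.56 × 0.0375 = $78.88
State unemployment insurance (employee share): $2,175.12 × 0.01 = $21.75
Medicare: $2,175.12 × 0.01 = $21.75
Life insurance premium: $146.16
Legal plan premium: $170.30
Vision plan: $129.23
Total deductions = $71.56 + $78.88 + $21.75 + $21.75 + $146.16 + $170.30 + $129.23 = $639.63
Net pay = $2,175.12 − $639.63 = $1,535.49

$1,535.49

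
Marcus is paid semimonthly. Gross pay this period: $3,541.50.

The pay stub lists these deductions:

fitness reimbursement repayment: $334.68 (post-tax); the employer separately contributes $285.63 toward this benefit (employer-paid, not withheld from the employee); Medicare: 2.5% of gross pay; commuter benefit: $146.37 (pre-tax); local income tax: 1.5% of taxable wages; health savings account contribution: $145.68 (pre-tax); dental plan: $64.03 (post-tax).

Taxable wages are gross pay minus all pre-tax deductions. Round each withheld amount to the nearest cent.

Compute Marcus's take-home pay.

$2,713.46

Health savings account contribution: $145.68
Commuter benefit: $146.37
Pre-tax total = $145.68 + $146.37 = $292.05
Taxable wages = $3,541.50 − $292.05 = $3,249.45
Local income tax: $3,249.45 × 0.015 = $48.74
Medicare: $3,541.50 × 0.025 = $88.54
Dental plan: $64.03
Fitness reimbursement repayment: $334.68
(Employer's $285.63 toward fitness reimbursement repayment is not withheld from the employee.)
Total deductions = $145.68 + $146.37 + $48.74 + $88.54 + $64.03 + $334.68 = $828.04
Net pay = $3,541.50 − $828.04 = $2,713.46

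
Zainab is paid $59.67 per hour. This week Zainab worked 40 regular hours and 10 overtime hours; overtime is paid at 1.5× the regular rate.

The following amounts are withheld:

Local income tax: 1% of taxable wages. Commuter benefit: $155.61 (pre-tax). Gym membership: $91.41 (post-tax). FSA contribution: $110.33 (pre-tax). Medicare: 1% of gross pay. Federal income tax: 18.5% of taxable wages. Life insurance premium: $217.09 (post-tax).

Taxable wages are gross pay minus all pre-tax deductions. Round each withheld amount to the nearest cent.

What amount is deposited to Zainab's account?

$2086.49

Regular pay: 40 × $59.67 = $2386.80
Overtime pay: 10 × $59.67 × 1.5 = $895.05
Gross pay = $2386.80 + $895.05 = $3281.85
Commuter benefit: $155.61
FSA contribution: $110.33
Pre-tax total = $155.61 + $110.33 = $265.94
Taxable wages = $3281.85 − $265.94 = $3015.91
Local income tax: $3015.91 × 0.01 = $30.16
Federal income tax: $3015.91 × 0.185 = $557.94
Medicare: $3281.85 × 0.01 = $32.82
Life insurance premium: $217.09
Gym membership: $91.41
Total deductions = $155.61 + $110.33 + $30.16 + $557.94 + $32.82 + $217.09 + $91.41 = $1195.36
Net pay = $3281.85 − $1195.36 = $2086.49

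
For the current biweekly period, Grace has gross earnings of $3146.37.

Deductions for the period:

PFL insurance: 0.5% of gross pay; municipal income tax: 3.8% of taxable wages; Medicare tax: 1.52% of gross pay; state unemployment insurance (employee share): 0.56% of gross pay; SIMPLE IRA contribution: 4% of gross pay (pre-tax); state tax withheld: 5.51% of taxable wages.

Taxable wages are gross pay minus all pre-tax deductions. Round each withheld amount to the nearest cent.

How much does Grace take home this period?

$2658.14

SIMPLE IRA contribution: $3146.37 × 0.04 = $125.85
Taxable wages = $3146.37 − $125.85 = $3020.52
State tax withheld: $3020.52 × 0.0551 = $166.43
Municipal income tax: $3020.52 × 0.038 = $114.78
State unemployment insurance (employee share): $3146.37 × 0.0056 = $17.62
Medicare tax: $3146.37 × 0.0152 = $47.82
PFL insurance: $3146.37 × 0.005 = $15.73
Total deductions = $125.85 + $166.43 + $114.78 + $17.62 + $47.82 + $15.73 = $488.23
Net pay = $3146.37 − $488.23 = $2658.14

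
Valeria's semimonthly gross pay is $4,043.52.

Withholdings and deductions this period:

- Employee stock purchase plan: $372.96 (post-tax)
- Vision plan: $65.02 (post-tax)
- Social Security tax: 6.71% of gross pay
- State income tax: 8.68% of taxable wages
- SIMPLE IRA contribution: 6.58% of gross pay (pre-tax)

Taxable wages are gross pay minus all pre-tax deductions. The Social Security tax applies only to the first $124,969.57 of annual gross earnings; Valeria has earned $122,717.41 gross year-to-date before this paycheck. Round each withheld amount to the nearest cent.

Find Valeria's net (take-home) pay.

SIMPLE IRA contribution: $4,043.52 × 0.0658 = $266.06
Taxable wages = $4,043.52 − $266.06 = $3,777.46
State income tax: $3,777.46 × 0.0868 = $327.88
Social Security tax: only $124,969.57 − $122,717.41 = $2,252.16 of this check is subject → $2,252.16 × 0.0671 = $151.12
Vision plan: $65.02
Employee stock purchase plan: $372.96
Total deductions = $266.06 + $327.88 + $151.12 + $65.02 + $372.96 = $1,183.04
Net pay = $4,043.52 − $1,183.04 = $2,860.48

$2,860.48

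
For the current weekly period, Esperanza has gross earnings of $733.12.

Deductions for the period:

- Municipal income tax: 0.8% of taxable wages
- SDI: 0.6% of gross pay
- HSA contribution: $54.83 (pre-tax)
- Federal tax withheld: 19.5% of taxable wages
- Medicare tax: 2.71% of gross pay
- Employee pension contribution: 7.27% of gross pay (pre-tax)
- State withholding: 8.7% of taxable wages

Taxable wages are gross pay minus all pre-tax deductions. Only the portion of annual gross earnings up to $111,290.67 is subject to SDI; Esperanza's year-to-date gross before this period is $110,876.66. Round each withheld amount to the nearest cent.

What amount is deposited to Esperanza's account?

HSA contribution: $54.83
Employee pension contribution: $733.12 × 0.0727 = $53.30
Pre-tax total = $54.83 + $53.30 = $108.13
Taxable wages = $733.12 − $108.13 = $624.99
State withholding: $624.99 × 0.087 = $54.37
Federal tax withheld: $624.99 × 0.195 = $121.87
Municipal income tax: $624.99 × 0.008 = $5.00
Medicare tax: $733.12 × 0.0271 = $19.87
SDI: only $111,290.67 − $110,876.66 = $414.01 of this check is subject → $414.01 × 0.006 = $2.48
Total deductions = $54.83 + $53.30 + $54.37 + $121.87 + $5.00 + $19.87 + $2.48 = $311.72
Net pay = $733.12 − $311.72 = $421.40

$421.40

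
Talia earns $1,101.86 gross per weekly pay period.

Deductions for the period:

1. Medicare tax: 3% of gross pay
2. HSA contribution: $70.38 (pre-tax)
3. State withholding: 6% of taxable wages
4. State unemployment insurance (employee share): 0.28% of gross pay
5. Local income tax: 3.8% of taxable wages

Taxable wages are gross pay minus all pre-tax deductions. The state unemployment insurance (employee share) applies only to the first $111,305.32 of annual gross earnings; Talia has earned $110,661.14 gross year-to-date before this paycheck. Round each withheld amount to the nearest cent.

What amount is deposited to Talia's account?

$895.53

HSA contribution: $70.38
Taxable wages = $1,101.86 − $70.38 = $1,031.48
State withholding: $1,031.48 × 0.06 = $61.89
Local income tax: $1,031.48 × 0.038 = $39.20
State unemployment insurance (employee share): only $111,305.32 − $110,661.14 = $644.18 of this check is subject → $644.18 × 0.0028 = $1.80
Medicare tax: $1,101.86 × 0.03 = $33.06
Total deductions = $70.38 + $61.89 + $39.20 + $1.80 + $33.06 = $206.33
Net pay = $1,101.86 − $206.33 = $895.53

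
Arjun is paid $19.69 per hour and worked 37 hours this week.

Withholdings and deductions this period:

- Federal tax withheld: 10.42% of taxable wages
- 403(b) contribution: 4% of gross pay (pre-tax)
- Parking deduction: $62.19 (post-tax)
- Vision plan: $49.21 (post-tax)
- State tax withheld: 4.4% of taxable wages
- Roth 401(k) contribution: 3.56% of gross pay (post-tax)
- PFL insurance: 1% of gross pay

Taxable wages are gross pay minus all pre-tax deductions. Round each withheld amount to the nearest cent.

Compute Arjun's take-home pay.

Gross pay: 37 × $19.69 = $728.53
403(b) contribution: $728.53 × 0.04 = $29.14
Taxable wages = $728.53 − $29.14 = $699.39
Federal tax withheld: $699.39 × 0.1042 = $72.88
State tax withheld: $699.39 × 0.044 = $30.77
PFL insurance: $728.53 × 0.01 = $7.29
Parking deduction: $62.19
Roth 401(k) contribution: $728.53 × 0.0356 = $25.94
Vision plan: $49.21
Total deductions = $29.14 + $72.88 + $30.77 + $7.29 + $62.19 + $25.94 + $49.21 = $277.42
Net pay = $728.53 − $277.42 = $451.11

$451.11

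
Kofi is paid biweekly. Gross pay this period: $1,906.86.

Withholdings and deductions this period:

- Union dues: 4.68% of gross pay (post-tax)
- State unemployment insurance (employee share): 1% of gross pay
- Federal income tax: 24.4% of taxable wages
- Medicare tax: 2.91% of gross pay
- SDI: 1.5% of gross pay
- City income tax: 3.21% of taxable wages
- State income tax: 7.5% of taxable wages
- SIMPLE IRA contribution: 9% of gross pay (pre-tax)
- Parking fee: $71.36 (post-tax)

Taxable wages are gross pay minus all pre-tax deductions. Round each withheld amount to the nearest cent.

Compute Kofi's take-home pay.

SIMPLE IRA contribution: $1,906.86 × 0.09 = $171.62
Taxable wages = $1,906.86 − $171.62 = $1,735.24
State income tax: $1,735.24 × 0.075 = $130.14
Federal income tax: $1,735.24 × 0.244 = $423.40
City income tax: $1,735.24 × 0.0321 = $55.70
Medicare tax: $1,906.86 × 0.0291 = $55.49
State unemployment insurance (employee share): $1,906.86 × 0.01 = $19.07
SDI: $1,906.86 × 0.015 = $28.60
Parking fee: $71.36
Union dues: $1,906.86 × 0.0468 = $89.24
Total deductions = $171.62 + $130.14 + $423.40 + $55.70 + $55.49 + $19.07 + $28.60 + $71.36 + $89.24 = $1,044.62
Net pay = $1,906.86 − $1,044.62 = $862.24

$862.24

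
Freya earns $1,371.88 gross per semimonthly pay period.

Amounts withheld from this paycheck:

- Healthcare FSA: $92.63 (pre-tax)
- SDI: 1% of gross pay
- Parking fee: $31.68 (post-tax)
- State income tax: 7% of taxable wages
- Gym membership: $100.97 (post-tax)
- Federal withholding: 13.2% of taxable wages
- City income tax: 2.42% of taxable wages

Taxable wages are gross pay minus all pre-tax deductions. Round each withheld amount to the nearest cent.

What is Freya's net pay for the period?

Healthcare FSA: $92.63
Taxable wages = $1,371.88 − $92.63 = $1,279.25
City income tax: $1,279.25 × 0.0242 = $30.96
State income tax: $1,279.25 × 0.07 = $89.55
Federal withholding: $1,279.25 × 0.132 = $168.86
SDI: $1,371.88 × 0.01 = $13.72
Parking fee: $31.68
Gym membership: $100.97
Total deductions = $92.63 + $30.96 + $89.55 + $168.86 + $13.72 + $31.68 + $100.97 = $528.37
Net pay = $1,371.88 − $528.37 = $843.51

$843.51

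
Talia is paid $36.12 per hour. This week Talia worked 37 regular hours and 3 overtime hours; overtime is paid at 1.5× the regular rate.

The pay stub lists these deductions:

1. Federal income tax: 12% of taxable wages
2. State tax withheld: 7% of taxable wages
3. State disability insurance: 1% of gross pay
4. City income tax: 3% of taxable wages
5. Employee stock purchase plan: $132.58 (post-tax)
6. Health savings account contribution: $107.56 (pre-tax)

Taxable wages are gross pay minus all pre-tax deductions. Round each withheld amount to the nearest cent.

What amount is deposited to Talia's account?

Regular pay: 37 × $36.12 = $1,336.44
Overtime pay: 3 × $36.12 × 1.5 = $162.54
Gross pay = $1,336.44 + $162.54 = $1,498.98
Health savings account contribution: $107.56
Taxable wages = $1,498.98 − $107.56 = $1,391.42
State tax withheld: $1,391.42 × 0.07 = $97.40
City income tax: $1,391.42 × 0.03 = $41.74
Federal income tax: $1,391.42 × 0.12 = $166.97
State disability insurance: $1,498.98 × 0.01 = $14.99
Employee stock purchase plan: $132.58
Total deductions = $107.56 + $97.40 + $41.74 + $166.97 + $14.99 + $132.58 = $561.24
Net pay = $1,498.98 − $561.24 = $937.74

$937.74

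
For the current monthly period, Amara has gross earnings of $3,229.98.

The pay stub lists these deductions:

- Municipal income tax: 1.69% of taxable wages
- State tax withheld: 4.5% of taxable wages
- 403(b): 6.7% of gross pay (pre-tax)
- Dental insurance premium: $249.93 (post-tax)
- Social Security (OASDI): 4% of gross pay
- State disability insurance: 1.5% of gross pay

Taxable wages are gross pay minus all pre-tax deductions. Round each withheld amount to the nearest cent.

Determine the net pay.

403(b): $3,229.98 × 0.067 = $216.41
Taxable wages = $3,229.98 − $216.41 = $3,013.57
Municipal income tax: $3,013.57 × 0.0169 = $50.93
State tax withheld: $3,013.57 × 0.045 = $135.61
State disability insurance: $3,229.98 × 0.015 = $48.45
Social Security (OASDI): $3,229.98 × 0.04 = $129.20
Dental insurance premium: $249.93
Total deductions = $216.41 + $50.93 + $135.61 + $48.45 + $129.20 + $249.93 = $830.53
Net pay = $3,229.98 − $830.53 = $2,399.45

$2,399.45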